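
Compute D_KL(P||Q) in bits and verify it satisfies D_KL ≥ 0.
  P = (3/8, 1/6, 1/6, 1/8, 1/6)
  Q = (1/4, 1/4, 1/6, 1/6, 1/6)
0.0700 bits

KL divergence satisfies the Gibbs inequality: D_KL(P||Q) ≥ 0 for all distributions P, Q.

D_KL(P||Q) = Σ p(x) log(p(x)/q(x))
Term by term:
  x=0: 3/8 × log_2[(3/8)/(1/4)] = 0.2194
  x=1: 1/6 × log_2[(1/6)/(1/4)] = -0.0975
  x=2: 1/6 × log_2[(1/6)/(1/6)] = 0.0000
  x=3: 1/8 × log_2[(1/8)/(1/6)] = -0.0519
  x=4: 1/6 × log_2[(1/6)/(1/6)] = 0.0000
D_KL(P||Q) = 0.0700 bits

D_KL(P||Q) = 0.0700 ≥ 0 ✓

This non-negativity is a fundamental property: relative entropy cannot be negative because it measures how different Q is from P.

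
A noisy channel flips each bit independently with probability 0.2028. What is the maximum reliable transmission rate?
0.2725 bits

For a binary symmetric channel (BSC) with error probability p:
Capacity C = 1 - H(p) bits per symbol

where H(p) = -p log₂(p) - (1-p) log₂(1-p) is the binary entropy function.

H(0.2028) = 0.7275 bits
C = 1 - 0.7275 = 0.2725 bits per symbol

This means we can reliably transmit up to 0.2725 bits of information per channel use.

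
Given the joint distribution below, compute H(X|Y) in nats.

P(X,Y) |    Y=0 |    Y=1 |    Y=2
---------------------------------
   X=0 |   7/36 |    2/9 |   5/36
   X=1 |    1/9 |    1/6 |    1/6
0.6764 nats

Using the chain rule: H(X|Y) = H(X,Y) - H(Y)

First, compute H(X,Y) = 1.7682 nats

Marginal P(Y) = (11/36, 7/18, 11/36)
H(Y) = 1.0918 nats

H(X|Y) = H(X,Y) - H(Y) = 1.7682 - 1.0918 = 0.6764 nats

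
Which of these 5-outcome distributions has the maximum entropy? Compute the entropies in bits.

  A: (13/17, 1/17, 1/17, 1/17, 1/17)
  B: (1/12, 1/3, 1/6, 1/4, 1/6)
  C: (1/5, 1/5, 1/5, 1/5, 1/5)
C

For a discrete distribution over n outcomes, entropy is maximized by the uniform distribution.

Computing entropies:
H(A) = 1.2577 bits
H(B) = 2.1887 bits
H(C) = 2.3219 bits

The uniform distribution (where all probabilities equal 1/5) achieves the maximum entropy of log_2(5) = 2.3219 bits.

Distribution C has the highest entropy.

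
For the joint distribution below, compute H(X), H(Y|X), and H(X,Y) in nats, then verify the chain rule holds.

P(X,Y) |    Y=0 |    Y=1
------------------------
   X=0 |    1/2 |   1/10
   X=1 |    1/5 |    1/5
H(X,Y) = 1.2206, H(X) = 0.6730, H(Y|X) = 0.5476 (all in nats)

Chain rule: H(X,Y) = H(X) + H(Y|X)

Left side — joint entropy directly:
H(X,Y) = -Σ p(x,y) log p(x,y) = 1.2206 nats

Right side — compute H(Y|X) from the conditional distributions:
P(X) = (3/5, 2/5), so H(X) = 0.6730 nats
H(Y|X) = Σ_x P(X=x) · H(Y|X=x):
  P(Y|X=0) = (5/6, 1/6), H(Y|X=0) = 0.4506, weight P(X=0) = 3/5
  P(Y|X=1) = (1/2, 1/2), H(Y|X=1) = 0.6931, weight P(X=1) = 2/5
H(Y|X) = 0.5476 nats

H(X) + H(Y|X) = 0.6730 + 0.5476 = 1.2206 nats

Both sides equal 1.2206 nats. ✓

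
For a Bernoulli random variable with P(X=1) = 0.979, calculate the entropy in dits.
0.0443 dits

The binary entropy function is:
H(p) = -p log(p) - (1-p) log(1-p)

H(0.979) = -0.979 × log_10(0.979) - 0.021 × log_10(0.021)
H(0.979) = 0.0443 dits

Note: Binary entropy is maximized at p=0.5 (H=1 bit) and minimized at p=0 or p=1 (H=0).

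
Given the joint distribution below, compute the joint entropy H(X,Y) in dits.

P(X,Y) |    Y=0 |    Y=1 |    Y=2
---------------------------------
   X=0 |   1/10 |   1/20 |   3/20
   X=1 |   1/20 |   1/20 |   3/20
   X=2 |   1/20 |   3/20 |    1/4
0.8815 dits

Joint entropy is H(X,Y) = -Σ_{x,y} p(x,y) log p(x,y).

Summing over all non-zero entries:
H(X,Y) = -[1/10·log_10(1/10) + 1/20·log_10(1/20) + 3/20·log_10(3/20) + 1/20·log_10(1/20) + 1/20·log_10(1/20) + 3/20·log_10(3/20) + 1/20·log_10(1/20) + 3/20·log_10(3/20) + 1/4·log_10(1/4)]
H(X,Y) = 0.8815 dits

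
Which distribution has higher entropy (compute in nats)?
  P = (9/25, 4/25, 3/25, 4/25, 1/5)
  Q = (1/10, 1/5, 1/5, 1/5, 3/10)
Q

Computing entropies in nats:
H(P) = 1.5305
H(Q) = 1.5571

Distribution Q has higher entropy.

Intuition: The distribution closer to uniform (more spread out) has higher entropy.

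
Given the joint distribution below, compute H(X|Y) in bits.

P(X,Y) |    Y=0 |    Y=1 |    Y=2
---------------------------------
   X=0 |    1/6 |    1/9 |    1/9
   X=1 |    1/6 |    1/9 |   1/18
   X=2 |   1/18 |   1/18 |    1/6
1.4726 bits

Using the chain rule: H(X|Y) = H(X,Y) - H(Y)

First, compute H(X,Y) = 3.0441 bits

Marginal P(Y) = (7/18, 5/18, 1/3)
H(Y) = 1.5715 bits

H(X|Y) = H(X,Y) - H(Y) = 3.0441 - 1.5715 = 1.4726 bits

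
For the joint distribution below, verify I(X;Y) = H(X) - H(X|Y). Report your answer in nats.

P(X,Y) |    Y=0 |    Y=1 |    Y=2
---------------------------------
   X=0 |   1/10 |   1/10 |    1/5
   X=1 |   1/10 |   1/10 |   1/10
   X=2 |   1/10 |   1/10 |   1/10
I(X;Y) = 0.0138 nats

Mutual information has multiple equivalent forms:
- I(X;Y) = H(X) - H(X|Y)
- I(X;Y) = H(Y) - H(Y|X)
- I(X;Y) = H(X) + H(Y) - H(X,Y)

Computing all quantities:
H(X) = 1.0889, H(Y) = 1.0889, H(X,Y) = 2.1640
H(X|Y) = 1.0751, H(Y|X) = 1.0751

Verification:
H(X) - H(X|Y) = 1.0889 - 1.0751 = 0.0138
H(Y) - H(Y|X) = 1.0889 - 1.0751 = 0.0138
H(X) + H(Y) - H(X,Y) = 1.0889 + 1.0889 - 2.1640 = 0.0138

All forms give I(X;Y) = 0.0138 nats. ✓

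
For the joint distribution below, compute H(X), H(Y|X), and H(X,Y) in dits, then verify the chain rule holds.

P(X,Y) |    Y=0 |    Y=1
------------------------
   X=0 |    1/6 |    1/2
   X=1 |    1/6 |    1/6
H(X,Y) = 0.5396, H(X) = 0.2764, H(Y|X) = 0.2632 (all in dits)

Chain rule: H(X,Y) = H(X) + H(Y|X)

Left side — joint entropy directly:
H(X,Y) = -Σ p(x,y) log p(x,y) = 0.5396 dits

Right side — compute H(Y|X) from the conditional distributions:
P(X) = (2/3, 1/3), so H(X) = 0.2764 dits
H(Y|X) = Σ_x P(X=x) · H(Y|X=x):
  P(Y|X=0) = (1/4, 3/4), H(Y|X=0) = 0.2442, weight P(X=0) = 2/3
  P(Y|X=1) = (1/2, 1/2), H(Y|X=1) = 0.3010, weight P(X=1) = 1/3
H(Y|X) = 0.2632 dits

H(X) + H(Y|X) = 0.2764 + 0.2632 = 0.5396 dits

Both sides equal 0.5396 dits. ✓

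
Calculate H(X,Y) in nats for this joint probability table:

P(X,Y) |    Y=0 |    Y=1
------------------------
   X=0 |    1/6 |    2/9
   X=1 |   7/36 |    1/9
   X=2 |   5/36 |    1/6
1.7682 nats

Joint entropy is H(X,Y) = -Σ_{x,y} p(x,y) log p(x,y).

Summing over all non-zero entries:
H(X,Y) = -[1/6·log_e(1/6) + 2/9·log_e(2/9) + 7/36·log_e(7/36) + 1/9·log_e(1/9) + 5/36·log_e(5/36) + 1/6·log_e(1/6)]
H(X,Y) = 1.7682 nats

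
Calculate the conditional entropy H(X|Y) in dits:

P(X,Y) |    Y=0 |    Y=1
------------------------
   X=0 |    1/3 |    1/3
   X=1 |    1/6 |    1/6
0.2764 dits

Using the chain rule: H(X|Y) = H(X,Y) - H(Y)

First, compute H(X,Y) = 0.5775 dits

Marginal P(Y) = (1/2, 1/2)
H(Y) = 0.3010 dits

H(X|Y) = H(X,Y) - H(Y) = 0.5775 - 0.3010 = 0.2764 dits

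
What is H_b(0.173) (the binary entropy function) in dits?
0.2000 dits

The binary entropy function is:
H(p) = -p log(p) - (1-p) log(1-p)

H(0.173) = -0.173 × log_10(0.173) - 0.827 × log_10(0.827)
H(0.173) = 0.2000 dits

Note: Binary entropy is maximized at p=0.5 (H=1 bit) and minimized at p=0 or p=1 (H=0).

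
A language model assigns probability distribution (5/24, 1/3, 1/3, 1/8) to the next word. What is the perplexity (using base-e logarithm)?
3.7402

Perplexity is e^H (or exp(H) for natural log).

First, H = -Σ p log p = 1.3191 nats
Perplexity = e^1.3191 = 3.7402

Interpretation: The model's uncertainty is equivalent to choosing uniformly among 3.7 options.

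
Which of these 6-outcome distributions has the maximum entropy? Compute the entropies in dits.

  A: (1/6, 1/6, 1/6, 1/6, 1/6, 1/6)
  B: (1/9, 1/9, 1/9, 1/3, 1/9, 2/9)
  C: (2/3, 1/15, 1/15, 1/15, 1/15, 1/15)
A

For a discrete distribution over n outcomes, entropy is maximized by the uniform distribution.

Computing entropies:
H(A) = 0.7782 dits
H(B) = 0.7283 dits
H(C) = 0.5094 dits

The uniform distribution (where all probabilities equal 1/6) achieves the maximum entropy of log_10(6) = 0.7782 dits.

Distribution A has the highest entropy.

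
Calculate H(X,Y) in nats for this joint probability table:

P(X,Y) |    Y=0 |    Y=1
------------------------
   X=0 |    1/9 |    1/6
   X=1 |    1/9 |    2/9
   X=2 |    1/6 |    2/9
1.7540 nats

Joint entropy is H(X,Y) = -Σ_{x,y} p(x,y) log p(x,y).

Summing over all non-zero entries:
H(X,Y) = -[1/9·log_e(1/9) + 1/6·log_e(1/6) + 1/9·log_e(1/9) + 2/9·log_e(2/9) + 1/6·log_e(1/6) + 2/9·log_e(2/9)]
H(X,Y) = 1.7540 nats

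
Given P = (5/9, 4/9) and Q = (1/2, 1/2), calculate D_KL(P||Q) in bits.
0.0089 bits

KL divergence: D_KL(P||Q) = Σ p(x) log(p(x)/q(x))

Computing term by term:
  x=0: 5/9 × log_2[(5/9)/(1/2)] = 5/9 × 0.1520 = 0.0844
  x=1: 4/9 × log_2[(4/9)/(1/2)] = 4/9 × -0.1699 = -0.0755

D_KL(P||Q) = 0.0089 bits

Note: KL divergence is always non-negative and equals 0 iff P = Q.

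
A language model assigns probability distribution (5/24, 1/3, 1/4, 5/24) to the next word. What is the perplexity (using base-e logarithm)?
3.9211

Perplexity is e^H (or exp(H) for natural log).

First, H = -Σ p log p = 1.3664 nats
Perplexity = e^1.3664 = 3.9211

Interpretation: The model's uncertainty is equivalent to choosing uniformly among 3.9 options.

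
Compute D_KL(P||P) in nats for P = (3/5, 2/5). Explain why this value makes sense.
0.0000 nats

KL divergence satisfies the Gibbs inequality: D_KL(P||Q) ≥ 0 for all distributions P, Q.

D_KL(P||Q) = Σ p(x) log(p(x)/q(x))
Each term is p(x) × log_e(p(x)/p(x)) = p(x) × log_e(1) = 0, so the sum is 0.
D_KL(P||Q) = 0.0000 nats

When P = Q, the KL divergence is exactly 0, as there is no 'divergence' between identical distributions.

This non-negativity is a fundamental property: relative entropy cannot be negative because it measures how different Q is from P.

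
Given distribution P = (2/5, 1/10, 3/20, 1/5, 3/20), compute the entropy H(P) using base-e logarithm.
1.4878 nats

Shannon entropy is H(X) = -Σ p(x) log p(x).

For P = (2/5, 1/10, 3/20, 1/5, 3/20):
H = -2/5 × log_e(2/5) -1/10 × log_e(1/10) -3/20 × log_e(3/20) -1/5 × log_e(1/5) -3/20 × log_e(3/20)
H = 1.4878 nats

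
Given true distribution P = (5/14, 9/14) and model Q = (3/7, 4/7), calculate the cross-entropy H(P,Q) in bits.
0.9556 bits

Cross-entropy: H(P,Q) = -Σ p(x) log q(x)

Alternatively: H(P,Q) = H(P) + D_KL(P||Q)
H(P) = 0.9403 bits
D_KL(P||Q) = 0.0153 bits

H(P,Q) = 0.9403 + 0.0153 = 0.9556 bits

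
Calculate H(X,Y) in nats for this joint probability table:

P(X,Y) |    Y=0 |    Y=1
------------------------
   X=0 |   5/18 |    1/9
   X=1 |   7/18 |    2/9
1.3015 nats

Joint entropy is H(X,Y) = -Σ_{x,y} p(x,y) log p(x,y).

Summing over all non-zero entries:
H(X,Y) = -[5/18·log_e(5/18) + 1/9·log_e(1/9) + 7/18·log_e(7/18) + 2/9·log_e(2/9)]
H(X,Y) = 1.3015 nats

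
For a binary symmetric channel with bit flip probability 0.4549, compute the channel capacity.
0.0059 bits

For a binary symmetric channel (BSC) with error probability p:
Capacity C = 1 - H(p) bits per symbol

where H(p) = -p log₂(p) - (1-p) log₂(1-p) is the binary entropy function.

H(0.4549) = 0.9941 bits
C = 1 - 0.9941 = 0.0059 bits per symbol

This means we can reliably transmit up to 0.0059 bits of information per channel use.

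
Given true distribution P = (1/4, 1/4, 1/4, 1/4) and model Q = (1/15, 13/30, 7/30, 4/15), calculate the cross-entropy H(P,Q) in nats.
1.5803 nats

Cross-entropy: H(P,Q) = -Σ p(x) log q(x)

Alternatively: H(P,Q) = H(P) + D_KL(P||Q)
H(P) = 1.3863 nats
D_KL(P||Q) = 0.1940 nats

H(P,Q) = 1.3863 + 0.1940 = 1.5803 nats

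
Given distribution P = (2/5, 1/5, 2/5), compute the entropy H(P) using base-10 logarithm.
0.4581 dits

Shannon entropy is H(X) = -Σ p(x) log p(x).

For P = (2/5, 1/5, 2/5):
H = -2/5 × log_10(2/5) -1/5 × log_10(1/5) -2/5 × log_10(2/5)
H = 0.4581 dits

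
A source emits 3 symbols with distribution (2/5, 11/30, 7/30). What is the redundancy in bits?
0.0356 bits

Redundancy measures how far a source is from maximum entropy:
R = H_max - H(X)

Maximum entropy for 3 symbols: H_max = log_2(3) = 1.5850 bits
Actual entropy: H(X) = 1.5494 bits
Redundancy: R = 1.5850 - 1.5494 = 0.0356 bits

This redundancy represents potential for compression: the source could be compressed by 0.0356 bits per symbol.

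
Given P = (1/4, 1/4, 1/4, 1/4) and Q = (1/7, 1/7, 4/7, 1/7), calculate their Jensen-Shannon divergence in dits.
0.0237 dits

Jensen-Shannon divergence is:
JSD(P||Q) = 0.5 × D_KL(P||M) + 0.5 × D_KL(Q||M)
where M = 0.5 × (P + Q) is the mixture distribution.

M = 0.5 × (1/4, 1/4, 1/4, 1/4) + 0.5 × (1/7, 1/7, 4/7, 1/7) = (0.196429, 0.196429, 0.410714, 0.196429)

D_KL(P||M) = 0.0247 dits
D_KL(Q||M) = 0.0227 dits

JSD(P||Q) = 0.5 × 0.0247 + 0.5 × 0.0227 = 0.0237 dits

Unlike KL divergence, JSD is symmetric and bounded: 0 ≤ JSD ≤ log(2).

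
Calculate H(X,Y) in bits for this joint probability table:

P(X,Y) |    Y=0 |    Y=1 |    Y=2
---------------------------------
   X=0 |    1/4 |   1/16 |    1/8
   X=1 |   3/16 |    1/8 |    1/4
2.4528 bits

Joint entropy is H(X,Y) = -Σ_{x,y} p(x,y) log p(x,y).

Summing over all non-zero entries:
H(X,Y) = -[1/4·log_2(1/4) + 1/16·log_2(1/16) + 1/8·log_2(1/8) + 3/16·log_2(3/16) + 1/8·log_2(1/8) + 1/4·log_2(1/4)]
H(X,Y) = 2.4528 bits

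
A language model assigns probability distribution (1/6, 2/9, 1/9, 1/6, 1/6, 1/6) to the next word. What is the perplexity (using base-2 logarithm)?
5.8878

Perplexity is 2^H (or exp(H) for natural log).

First, H = -Σ p log p = 2.5577 bits
Perplexity = 2^2.5577 = 5.8878

Interpretation: The model's uncertainty is equivalent to choosing uniformly among 5.9 options.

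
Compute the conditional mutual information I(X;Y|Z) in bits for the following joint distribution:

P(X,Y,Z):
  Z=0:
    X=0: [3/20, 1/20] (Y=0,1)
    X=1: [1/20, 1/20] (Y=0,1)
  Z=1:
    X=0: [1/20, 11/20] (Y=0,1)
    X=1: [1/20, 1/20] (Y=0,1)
0.0791 bits

Conditional mutual information: I(X;Y|Z) = H(X|Z) + H(Y|Z) - H(X,Y|Z)

H(Z) = 0.8813
H(X,Z) = 1.5710 → H(X|Z) = 0.6897
H(Y,Z) = 1.5710 → H(Y|Z) = 0.6897
H(X,Y,Z) = 2.1815 → H(X,Y|Z) = 1.3002

I(X;Y|Z) = 0.6897 + 0.6897 - 1.3002 = 0.0791 bits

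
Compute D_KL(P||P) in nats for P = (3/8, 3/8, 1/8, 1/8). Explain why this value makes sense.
0.0000 nats

KL divergence satisfies the Gibbs inequality: D_KL(P||Q) ≥ 0 for all distributions P, Q.

D_KL(P||Q) = Σ p(x) log(p(x)/q(x))
Each term is p(x) × log_e(p(x)/p(x)) = p(x) × log_e(1) = 0, so the sum is 0.
D_KL(P||Q) = 0.0000 nats

When P = Q, the KL divergence is exactly 0, as there is no 'divergence' between identical distributions.

This non-negativity is a fundamental property: relative entropy cannot be negative because it measures how different Q is from P.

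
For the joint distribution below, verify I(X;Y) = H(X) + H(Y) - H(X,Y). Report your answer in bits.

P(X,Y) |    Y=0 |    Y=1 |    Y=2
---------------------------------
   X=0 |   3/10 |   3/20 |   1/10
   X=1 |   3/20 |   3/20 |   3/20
I(X;Y) = 0.0368 bits

Mutual information has multiple equivalent forms:
- I(X;Y) = H(X) - H(X|Y)
- I(X;Y) = H(Y) - H(Y|X)
- I(X;Y) = H(X) + H(Y) - H(X,Y)

Computing all quantities:
H(X) = 0.9928, H(Y) = 1.5395, H(X,Y) = 2.4955
H(X|Y) = 0.9560, H(Y|X) = 1.5027

Verification:
H(X) - H(X|Y) = 0.9928 - 0.9560 = 0.0368
H(Y) - H(Y|X) = 1.5395 - 1.5027 = 0.0368
H(X) + H(Y) - H(X,Y) = 0.9928 + 1.5395 - 2.4955 = 0.0368

All forms give I(X;Y) = 0.0368 bits. ✓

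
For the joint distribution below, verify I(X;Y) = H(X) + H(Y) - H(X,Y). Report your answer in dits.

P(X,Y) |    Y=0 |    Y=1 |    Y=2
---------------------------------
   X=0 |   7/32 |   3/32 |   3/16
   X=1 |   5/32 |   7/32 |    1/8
I(X;Y) = 0.0162 dits

Mutual information has multiple equivalent forms:
- I(X;Y) = H(X) - H(X|Y)
- I(X;Y) = H(Y) - H(Y|X)
- I(X;Y) = H(X) + H(Y) - H(X,Y)

Computing all quantities:
H(X) = 0.3010, H(Y) = 0.4755, H(X,Y) = 0.7603
H(X|Y) = 0.2849, H(Y|X) = 0.4593

Verification:
H(X) - H(X|Y) = 0.3010 - 0.2849 = 0.0162
H(Y) - H(Y|X) = 0.4755 - 0.4593 = 0.0162
H(X) + H(Y) - H(X,Y) = 0.3010 + 0.4755 - 0.7603 = 0.0162

All forms give I(X;Y) = 0.0162 dits. ✓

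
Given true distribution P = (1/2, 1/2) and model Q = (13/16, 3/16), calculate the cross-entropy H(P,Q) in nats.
0.9408 nats

Cross-entropy: H(P,Q) = -Σ p(x) log q(x)

Alternatively: H(P,Q) = H(P) + D_KL(P||Q)
H(P) = 0.6931 nats
D_KL(P||Q) = 0.2477 nats

H(P,Q) = 0.6931 + 0.2477 = 0.9408 nats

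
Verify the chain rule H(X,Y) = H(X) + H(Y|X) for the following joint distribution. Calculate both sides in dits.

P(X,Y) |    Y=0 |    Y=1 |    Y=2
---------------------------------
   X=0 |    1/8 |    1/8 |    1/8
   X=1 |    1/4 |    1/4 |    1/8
H(X,Y) = 0.7526, H(X) = 0.2873, H(Y|X) = 0.4653 (all in dits)

Chain rule: H(X,Y) = H(X) + H(Y|X)

Left side — joint entropy directly:
H(X,Y) = -Σ p(x,y) log p(x,y) = 0.7526 dits

Right side — compute H(Y|X) from the conditional distributions:
P(X) = (3/8, 5/8), so H(X) = 0.2873 dits
H(Y|X) = Σ_x P(X=x) · H(Y|X=x):
  P(Y|X=0) = (1/3, 1/3, 1/3), H(Y|X=0) = 0.4771, weight P(X=0) = 3/8
  P(Y|X=1) = (2/5, 2/5, 1/5), H(Y|X=1) = 0.4581, weight P(X=1) = 5/8
H(Y|X) = 0.4653 dits

H(X) + H(Y|X) = 0.2873 + 0.4653 = 0.7526 dits

Both sides equal 0.7526 dits. ✓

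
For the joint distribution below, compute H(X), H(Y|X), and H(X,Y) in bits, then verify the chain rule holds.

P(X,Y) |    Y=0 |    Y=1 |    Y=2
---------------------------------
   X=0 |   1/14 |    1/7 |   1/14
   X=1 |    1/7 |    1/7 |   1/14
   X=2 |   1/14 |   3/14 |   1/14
H(X,Y) = 3.0391, H(X) = 1.5774, H(Y|X) = 1.4617 (all in bits)

Chain rule: H(X,Y) = H(X) + H(Y|X)

Left side — joint entropy directly:
H(X,Y) = -Σ p(x,y) log p(x,y) = 3.0391 bits

Right side — compute H(Y|X) from the conditional distributions:
P(X) = (2/7, 5/14, 5/14), so H(X) = 1.5774 bits
H(Y|X) = Σ_x P(X=x) · H(Y|X=x):
  P(Y|X=0) = (1/4, 1/2, 1/4), H(Y|X=0) = 1.5000, weight P(X=0) = 2/7
  P(Y|X=1) = (2/5, 2/5, 1/5), H(Y|X=1) = 1.5219, weight P(X=1) = 5/14
  P(Y|X=2) = (1/5, 3/5, 1/5), H(Y|X=2) = 1.3710, weight P(X=2) = 5/14
H(Y|X) = 1.4617 bits

H(X) + H(Y|X) = 1.5774 + 1.4617 = 3.0391 bits

Both sides equal 3.0391 bits. ✓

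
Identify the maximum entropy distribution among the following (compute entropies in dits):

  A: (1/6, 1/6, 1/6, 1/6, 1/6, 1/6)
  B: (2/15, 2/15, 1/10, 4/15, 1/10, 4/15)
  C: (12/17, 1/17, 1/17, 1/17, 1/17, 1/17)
A

For a discrete distribution over n outcomes, entropy is maximized by the uniform distribution.

Computing entropies:
H(A) = 0.7782 dits
H(B) = 0.7395 dits
H(C) = 0.4687 dits

The uniform distribution (where all probabilities equal 1/6) achieves the maximum entropy of log_10(6) = 0.7782 dits.

Distribution A has the highest entropy.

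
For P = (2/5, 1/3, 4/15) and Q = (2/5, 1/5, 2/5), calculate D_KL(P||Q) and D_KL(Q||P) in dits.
D_KL(P||Q) = 0.0270, D_KL(Q||P) = 0.0261

KL divergence is not symmetric: D_KL(P||Q) ≠ D_KL(Q||P) in general.

D_KL(P||Q) = 0.0270 dits
D_KL(Q||P) = 0.0261 dits

No, they are not equal!

This asymmetry is why KL divergence is not a true distance metric.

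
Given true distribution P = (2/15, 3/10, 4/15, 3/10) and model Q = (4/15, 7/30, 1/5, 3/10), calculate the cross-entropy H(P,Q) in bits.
2.0244 bits

Cross-entropy: H(P,Q) = -Σ p(x) log q(x)

Alternatively: H(P,Q) = H(P) + D_KL(P||Q)
H(P) = 1.9383 bits
D_KL(P||Q) = 0.0861 bits

H(P,Q) = 1.9383 + 0.0861 = 2.0244 bits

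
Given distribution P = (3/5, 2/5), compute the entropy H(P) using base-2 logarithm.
0.9710 bits

Shannon entropy is H(X) = -Σ p(x) log p(x).

For P = (3/5, 2/5):
H = -3/5 × log_2(3/5) -2/5 × log_2(2/5)
H = 0.9710 bits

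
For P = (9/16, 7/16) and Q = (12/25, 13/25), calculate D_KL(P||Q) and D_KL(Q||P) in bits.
D_KL(P||Q) = 0.0197, D_KL(Q||P) = 0.0198

KL divergence is not symmetric: D_KL(P||Q) ≠ D_KL(Q||P) in general.

D_KL(P||Q) = 0.0197 bits
D_KL(Q||P) = 0.0198 bits

No, they are not equal!

This asymmetry is why KL divergence is not a true distance metric.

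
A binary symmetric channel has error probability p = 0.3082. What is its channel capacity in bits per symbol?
0.1089 bits

For a binary symmetric channel (BSC) with error probability p:
Capacity C = 1 - H(p) bits per symbol

where H(p) = -p log₂(p) - (1-p) log₂(1-p) is the binary entropy function.

H(0.3082) = 0.8911 bits
C = 1 - 0.8911 = 0.1089 bits per symbol

This means we can reliably transmit up to 0.1089 bits of information per channel use.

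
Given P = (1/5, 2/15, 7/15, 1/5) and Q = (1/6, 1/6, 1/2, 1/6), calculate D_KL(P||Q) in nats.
0.0110 nats

KL divergence: D_KL(P||Q) = Σ p(x) log(p(x)/q(x))

Computing term by term:
  x=0: 1/5 × log_e[(1/5)/(1/6)] = 1/5 × 0.1823 = 0.0365
  x=1: 2/15 × log_e[(2/15)/(1/6)] = 2/15 × -0.2231 = -0.0298
  x=2: 7/15 × log_e[(7/15)/(1/2)] = 7/15 × -0.0690 = -0.0322
  x=3: 1/5 × log_e[(1/5)/(1/6)] = 1/5 × 0.1823 = 0.0365

D_KL(P||Q) = 0.0110 nats

Note: KL divergence is always non-negative and equals 0 iff P = Q.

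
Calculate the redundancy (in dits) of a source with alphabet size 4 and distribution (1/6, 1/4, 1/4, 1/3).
0.0123 dits

Redundancy measures how far a source is from maximum entropy:
R = H_max - H(X)

Maximum entropy for 4 symbols: H_max = log_10(4) = 0.6021 dits
Actual entropy: H(X) = 0.5898 dits
Redundancy: R = 0.6021 - 0.5898 = 0.0123 dits

This redundancy represents potential for compression: the source could be compressed by 0.0123 dits per symbol.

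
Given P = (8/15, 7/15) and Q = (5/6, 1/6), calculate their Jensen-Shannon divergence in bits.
0.0773 bits

Jensen-Shannon divergence is:
JSD(P||Q) = 0.5 × D_KL(P||M) + 0.5 × D_KL(Q||M)
where M = 0.5 × (P + Q) is the mixture distribution.

M = 0.5 × (8/15, 7/15) + 0.5 × (5/6, 1/6) = (0.683333, 0.316667)

D_KL(P||M) = 0.0704 bits
D_KL(Q||M) = 0.0843 bits

JSD(P||Q) = 0.5 × 0.0704 + 0.5 × 0.0843 = 0.0773 bits

Unlike KL divergence, JSD is symmetric and bounded: 0 ≤ JSD ≤ log(2).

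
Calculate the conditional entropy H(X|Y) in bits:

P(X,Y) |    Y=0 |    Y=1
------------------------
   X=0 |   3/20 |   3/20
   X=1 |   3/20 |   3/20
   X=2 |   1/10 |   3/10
1.5245 bits

Using the chain rule: H(X|Y) = H(X,Y) - H(Y)

First, compute H(X,Y) = 2.4955 bits

Marginal P(Y) = (2/5, 3/5)
H(Y) = 0.9710 bits

H(X|Y) = H(X,Y) - H(Y) = 2.4955 - 0.9710 = 1.5245 bits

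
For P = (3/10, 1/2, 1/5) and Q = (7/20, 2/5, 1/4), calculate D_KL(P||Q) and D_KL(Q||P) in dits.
D_KL(P||Q) = 0.0090, D_KL(Q||P) = 0.0089

KL divergence is not symmetric: D_KL(P||Q) ≠ D_KL(Q||P) in general.

D_KL(P||Q) = 0.0090 dits
D_KL(Q||P) = 0.0089 dits

No, they are not equal!

This asymmetry is why KL divergence is not a true distance metric.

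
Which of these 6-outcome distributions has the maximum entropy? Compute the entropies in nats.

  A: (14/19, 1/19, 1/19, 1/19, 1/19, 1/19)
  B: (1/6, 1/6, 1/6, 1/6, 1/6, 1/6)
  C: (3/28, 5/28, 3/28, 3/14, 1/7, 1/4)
B

For a discrete distribution over n outcomes, entropy is maximized by the uniform distribution.

Computing entropies:
H(A) = 0.9999 nats
H(B) = 1.7918 nats
H(C) = 1.7409 nats

The uniform distribution (where all probabilities equal 1/6) achieves the maximum entropy of log_e(6) = 1.7918 nats.

Distribution B has the highest entropy.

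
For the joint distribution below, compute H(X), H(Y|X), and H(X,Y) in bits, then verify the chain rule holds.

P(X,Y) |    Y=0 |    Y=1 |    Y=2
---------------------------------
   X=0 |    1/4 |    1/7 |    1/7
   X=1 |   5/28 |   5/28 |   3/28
H(X,Y) = 2.5350, H(X) = 0.9963, H(Y|X) = 1.5387 (all in bits)

Chain rule: H(X,Y) = H(X) + H(Y|X)

Left side — joint entropy directly:
H(X,Y) = -Σ p(x,y) log p(x,y) = 2.5350 bits

Right side — compute H(Y|X) from the conditional distributions:
P(X) = (15/28, 13/28), so H(X) = 0.9963 bits
H(Y|X) = Σ_x P(X=x) · H(Y|X=x):
  P(Y|X=0) = (7/15, 4/15, 4/15), H(Y|X=0) = 1.5301, weight P(X=0) = 15/28
  P(Y|X=1) = (5/13, 5/13, 3/13), H(Y|X=1) = 1.5486, weight P(X=1) = 13/28
H(Y|X) = 1.5387 bits

H(X) + H(Y|X) = 0.9963 + 1.5387 = 2.5350 bits

Both sides equal 2.5350 bits. ✓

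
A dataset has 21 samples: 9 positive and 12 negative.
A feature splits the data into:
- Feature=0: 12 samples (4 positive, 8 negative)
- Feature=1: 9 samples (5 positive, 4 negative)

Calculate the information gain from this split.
0.0357 bits

Information Gain = H(Y) - H(Y|Feature)

Before split:
P(positive) = 9/21 = 0.4286
H(Y) = 0.9852 bits

After split:
Feature=0: H = 0.9183 bits (weight = 12/21)
Feature=1: H = 0.9911 bits (weight = 9/21)
H(Y|Feature) = (12/21)×0.9183 + (9/21)×0.9911 = 0.9495 bits

Information Gain = 0.9852 - 0.9495 = 0.0357 bits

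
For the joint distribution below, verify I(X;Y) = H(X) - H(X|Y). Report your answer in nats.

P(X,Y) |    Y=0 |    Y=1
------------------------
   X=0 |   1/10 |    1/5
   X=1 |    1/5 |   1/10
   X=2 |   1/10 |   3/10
I(X;Y) = 0.0662 nats

Mutual information has multiple equivalent forms:
- I(X;Y) = H(X) - H(X|Y)
- I(X;Y) = H(Y) - H(Y|X)
- I(X;Y) = H(X) + H(Y) - H(X,Y)

Computing all quantities:
H(X) = 1.0889, H(Y) = 0.6730, H(X,Y) = 1.6957
H(X|Y) = 1.0227, H(Y|X) = 0.6068

Verification:
H(X) - H(X|Y) = 1.0889 - 1.0227 = 0.0662
H(Y) - H(Y|X) = 0.6730 - 0.6068 = 0.0662
H(X) + H(Y) - H(X,Y) = 1.0889 + 0.6730 - 1.6957 = 0.0662

All forms give I(X;Y) = 0.0662 nats. ✓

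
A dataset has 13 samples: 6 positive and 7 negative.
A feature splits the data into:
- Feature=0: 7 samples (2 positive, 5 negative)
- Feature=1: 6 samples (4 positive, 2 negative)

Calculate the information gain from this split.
0.1071 bits

Information Gain = H(Y) - H(Y|Feature)

Before split:
P(positive) = 6/13 = 0.4615
H(Y) = 0.9957 bits

After split:
Feature=0: H = 0.8631 bits (weight = 7/13)
Feature=1: H = 0.9183 bits (weight = 6/13)
H(Y|Feature) = (7/13)×0.8631 + (6/13)×0.9183 = 0.8886 bits

Information Gain = 0.9957 - 0.8886 = 0.1071 bits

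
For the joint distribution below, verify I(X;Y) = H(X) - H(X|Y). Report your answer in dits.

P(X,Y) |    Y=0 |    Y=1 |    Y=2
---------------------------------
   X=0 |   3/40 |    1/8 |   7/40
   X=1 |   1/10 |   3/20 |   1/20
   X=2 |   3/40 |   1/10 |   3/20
I(X;Y) = 0.0189 dits

Mutual information has multiple equivalent forms:
- I(X;Y) = H(X) - H(X|Y)
- I(X;Y) = H(Y) - H(Y|X)
- I(X;Y) = H(X) + H(Y) - H(X,Y)

Computing all quantities:
H(X) = 0.4752, H(Y) = 0.4700, H(X,Y) = 0.9263
H(X|Y) = 0.4563, H(Y|X) = 0.4511

Verification:
H(X) - H(X|Y) = 0.4752 - 0.4563 = 0.0189
H(Y) - H(Y|X) = 0.4700 - 0.4511 = 0.0189
H(X) + H(Y) - H(X,Y) = 0.4752 + 0.4700 - 0.9263 = 0.0189

All forms give I(X;Y) = 0.0189 dits. ✓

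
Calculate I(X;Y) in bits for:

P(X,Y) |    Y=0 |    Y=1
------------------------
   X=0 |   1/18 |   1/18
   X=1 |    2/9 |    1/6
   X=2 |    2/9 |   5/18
0.0102 bits

Mutual information: I(X;Y) = H(X) + H(Y) - H(X,Y)

Marginals:
P(X) = (1/9, 7/18, 1/2), H(X) = 1.3821 bits
P(Y) = (1/2, 1/2), H(Y) = 1.0000 bits

Joint entropy: H(X,Y) = 2.3719 bits

I(X;Y) = 1.3821 + 1.0000 - 2.3719 = 0.0102 bits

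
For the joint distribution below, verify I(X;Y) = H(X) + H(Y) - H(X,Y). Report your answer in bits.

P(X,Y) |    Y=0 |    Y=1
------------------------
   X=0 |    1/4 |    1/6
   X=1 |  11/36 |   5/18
I(X;Y) = 0.0041 bits

Mutual information has multiple equivalent forms:
- I(X;Y) = H(X) - H(X|Y)
- I(X;Y) = H(Y) - H(Y|X)
- I(X;Y) = H(X) + H(Y) - H(X,Y)

Computing all quantities:
H(X) = 0.9799, H(Y) = 0.9911, H(X,Y) = 1.9668
H(X|Y) = 0.9757, H(Y|X) = 0.9869

Verification:
H(X) - H(X|Y) = 0.9799 - 0.9757 = 0.0041
H(Y) - H(Y|X) = 0.9911 - 0.9869 = 0.0041
H(X) + H(Y) - H(X,Y) = 0.9799 + 0.9911 - 1.9668 = 0.0041

All forms give I(X;Y) = 0.0041 bits. ✓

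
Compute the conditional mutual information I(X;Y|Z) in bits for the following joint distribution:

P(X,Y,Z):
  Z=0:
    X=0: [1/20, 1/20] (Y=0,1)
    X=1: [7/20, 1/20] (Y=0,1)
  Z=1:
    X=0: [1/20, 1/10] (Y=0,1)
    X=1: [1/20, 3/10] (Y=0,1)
0.0597 bits

Conditional mutual information: I(X;Y|Z) = H(X|Z) + H(Y|Z) - H(X,Y|Z)

H(Z) = 1.0000
H(X,Z) = 1.8016 → H(X|Z) = 0.8016
H(Y,Z) = 1.7219 → H(Y|Z) = 0.7219
H(X,Y,Z) = 2.4639 → H(X,Y|Z) = 1.4639

I(X;Y|Z) = 0.8016 + 0.7219 - 1.4639 = 0.0597 bits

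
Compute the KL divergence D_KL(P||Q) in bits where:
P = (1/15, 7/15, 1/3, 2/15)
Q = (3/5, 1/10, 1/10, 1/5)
1.3268 bits

KL divergence: D_KL(P||Q) = Σ p(x) log(p(x)/q(x))

Computing term by term:
  x=0: 1/15 × log_2[(1/15)/(3/5)] = 1/15 × -3.1699 = -0.2113
  x=1: 7/15 × log_2[(7/15)/(1/10)] = 7/15 × 2.2224 = 1.0371
  x=2: 1/3 × log_2[(1/3)/(1/10)] = 1/3 × 1.7370 = 0.5790
  x=3: 2/15 × log_2[(2/15)/(1/5)] = 2/15 × -0.5850 = -0.0780

D_KL(P||Q) = 1.3268 bits

Note: KL divergence is always non-negative and equals 0 iff P = Q.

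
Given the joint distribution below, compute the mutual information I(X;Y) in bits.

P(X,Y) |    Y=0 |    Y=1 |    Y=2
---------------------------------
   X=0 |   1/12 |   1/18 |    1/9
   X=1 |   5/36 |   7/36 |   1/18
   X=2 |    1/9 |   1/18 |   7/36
0.1297 bits

Mutual information: I(X;Y) = H(X) + H(Y) - H(X,Y)

Marginals:
P(X) = (1/4, 7/18, 13/36), H(X) = 1.5605 bits
P(Y) = (1/3, 11/36, 13/36), H(Y) = 1.5816 bits

Joint entropy: H(X,Y) = 3.0125 bits

I(X;Y) = 1.5605 + 1.5816 - 3.0125 = 0.1297 bits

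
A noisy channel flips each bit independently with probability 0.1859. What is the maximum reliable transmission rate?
0.3072 bits

For a binary symmetric channel (BSC) with error probability p:
Capacity C = 1 - H(p) bits per symbol

where H(p) = -p log₂(p) - (1-p) log₂(1-p) is the binary entropy function.

H(0.1859) = 0.6928 bits
C = 1 - 0.6928 = 0.3072 bits per symbol

This means we can reliably transmit up to 0.3072 bits of information per channel use.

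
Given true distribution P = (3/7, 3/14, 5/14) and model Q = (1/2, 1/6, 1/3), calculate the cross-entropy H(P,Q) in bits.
1.5486 bits

Cross-entropy: H(P,Q) = -Σ p(x) log q(x)

Alternatively: H(P,Q) = H(P) + D_KL(P||Q)
H(P) = 1.5306 bits
D_KL(P||Q) = 0.0179 bits

H(P,Q) = 1.5306 + 0.0179 = 1.5486 bits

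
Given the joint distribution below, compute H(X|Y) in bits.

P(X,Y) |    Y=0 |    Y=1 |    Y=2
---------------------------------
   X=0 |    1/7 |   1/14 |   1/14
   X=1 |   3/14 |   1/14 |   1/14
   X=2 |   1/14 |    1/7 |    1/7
1.4825 bits

Using the chain rule: H(X|Y) = H(X,Y) - H(Y)

First, compute H(X,Y) = 3.0391 bits

Marginal P(Y) = (3/7, 2/7, 2/7)
H(Y) = 1.5567 bits

H(X|Y) = H(X,Y) - H(Y) = 3.0391 - 1.5567 = 1.4825 bits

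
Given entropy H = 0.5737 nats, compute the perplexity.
1.7748

Perplexity is e^H (or exp(H) for natural log).

H = 0.5737 nats
Perplexity = e^0.5737 = 1.7748

Interpretation: The model's uncertainty is equivalent to choosing uniformly among 1.8 options.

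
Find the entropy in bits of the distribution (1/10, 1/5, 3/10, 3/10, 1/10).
2.1710 bits

Shannon entropy is H(X) = -Σ p(x) log p(x).

For P = (1/10, 1/5, 3/10, 3/10, 1/10):
H = -1/10 × log_2(1/10) -1/5 × log_2(1/5) -3/10 × log_2(3/10) -3/10 × log_2(3/10) -1/10 × log_2(1/10)
H = 2.1710 bits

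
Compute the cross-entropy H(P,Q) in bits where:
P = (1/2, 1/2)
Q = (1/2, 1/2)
1.0000 bits

Cross-entropy: H(P,Q) = -Σ p(x) log q(x)

Alternatively: H(P,Q) = H(P) + D_KL(P||Q)
H(P) = 1.0000 bits
D_KL(P||Q) = 0.0000 bits

H(P,Q) = 1.0000 + 0.0000 = 1.0000 bits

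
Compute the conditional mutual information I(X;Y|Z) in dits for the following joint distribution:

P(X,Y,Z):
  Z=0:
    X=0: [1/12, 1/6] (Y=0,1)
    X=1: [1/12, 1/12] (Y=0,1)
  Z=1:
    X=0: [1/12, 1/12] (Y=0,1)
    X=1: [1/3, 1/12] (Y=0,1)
0.0133 dits

Conditional mutual information: I(X;Y|Z) = H(X|Z) + H(Y|Z) - H(X,Y|Z)

H(Z) = 0.2950
H(X,Z) = 0.5683 → H(X|Z) = 0.2734
H(Y,Z) = 0.5683 → H(Y|Z) = 0.2734
H(X,Y,Z) = 0.8283 → H(X,Y|Z) = 0.5334

I(X;Y|Z) = 0.2734 + 0.2734 - 0.5334 = 0.0133 dits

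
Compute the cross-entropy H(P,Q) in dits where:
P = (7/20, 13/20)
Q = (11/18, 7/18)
0.3415 dits

Cross-entropy: H(P,Q) = -Σ p(x) log q(x)

Alternatively: H(P,Q) = H(P) + D_KL(P||Q)
H(P) = 0.2812 dits
D_KL(P||Q) = 0.0603 dits

H(P,Q) = 0.2812 + 0.0603 = 0.3415 dits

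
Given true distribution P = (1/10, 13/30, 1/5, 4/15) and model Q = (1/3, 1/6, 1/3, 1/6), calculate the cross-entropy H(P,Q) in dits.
0.6878 dits

Cross-entropy: H(P,Q) = -Σ p(x) log q(x)

Alternatively: H(P,Q) = H(P) + D_KL(P||Q)
H(P) = 0.5502 dits
D_KL(P||Q) = 0.1376 dits

H(P,Q) = 0.5502 + 0.1376 = 0.6878 dits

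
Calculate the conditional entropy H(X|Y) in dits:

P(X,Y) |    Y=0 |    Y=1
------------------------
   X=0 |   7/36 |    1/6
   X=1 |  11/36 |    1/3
0.2833 dits

Using the chain rule: H(X|Y) = H(X,Y) - H(Y)

First, compute H(X,Y) = 0.5844 dits

Marginal P(Y) = (1/2, 1/2)
H(Y) = 0.3010 dits

H(X|Y) = H(X,Y) - H(Y) = 0.5844 - 0.3010 = 0.2833 dits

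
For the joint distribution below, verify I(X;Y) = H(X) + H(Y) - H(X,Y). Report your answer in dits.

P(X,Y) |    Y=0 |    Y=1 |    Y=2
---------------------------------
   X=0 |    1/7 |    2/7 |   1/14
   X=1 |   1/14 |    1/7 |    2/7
I(X;Y) = 0.0457 dits

Mutual information has multiple equivalent forms:
- I(X;Y) = H(X) - H(X|Y)
- I(X;Y) = H(Y) - H(Y|X)
- I(X;Y) = H(X) + H(Y) - H(X,Y)

Computing all quantities:
H(X) = 0.3010, H(Y) = 0.4608, H(X,Y) = 0.7161
H(X|Y) = 0.2553, H(Y|X) = 0.4151

Verification:
H(X) - H(X|Y) = 0.3010 - 0.2553 = 0.0457
H(Y) - H(Y|X) = 0.4608 - 0.4151 = 0.0457
H(X) + H(Y) - H(X,Y) = 0.3010 + 0.4608 - 0.7161 = 0.0457

All forms give I(X;Y) = 0.0457 dits. ✓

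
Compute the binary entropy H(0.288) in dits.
0.2607 dits

The binary entropy function is:
H(p) = -p log(p) - (1-p) log(1-p)

H(0.288) = -0.288 × log_10(0.288) - 0.712 × log_10(0.712)
H(0.288) = 0.2607 dits

Note: Binary entropy is maximized at p=0.5 (H=1 bit) and minimized at p=0 or p=1 (H=0).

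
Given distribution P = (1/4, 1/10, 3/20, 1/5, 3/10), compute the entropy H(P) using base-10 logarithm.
0.6708 dits

Shannon entropy is H(X) = -Σ p(x) log p(x).

For P = (1/4, 1/10, 3/20, 1/5, 3/10):
H = -1/4 × log_10(1/4) -1/10 × log_10(1/10) -3/20 × log_10(3/20) -1/5 × log_10(1/5) -3/10 × log_10(3/10)
H = 0.6708 dits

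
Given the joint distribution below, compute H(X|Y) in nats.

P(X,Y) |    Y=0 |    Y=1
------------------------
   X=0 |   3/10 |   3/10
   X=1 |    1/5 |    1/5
0.6730 nats

Using the chain rule: H(X|Y) = H(X,Y) - H(Y)

First, compute H(X,Y) = 1.3662 nats

Marginal P(Y) = (1/2, 1/2)
H(Y) = 0.6931 nats

H(X|Y) = H(X,Y) - H(Y) = 1.3662 - 0.6931 = 0.6730 nats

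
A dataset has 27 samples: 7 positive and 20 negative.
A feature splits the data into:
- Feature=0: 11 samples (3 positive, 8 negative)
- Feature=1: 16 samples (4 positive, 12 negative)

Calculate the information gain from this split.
0.0005 bits

Information Gain = H(Y) - H(Y|Feature)

Before split:
P(positive) = 7/27 = 0.2593
H(Y) = 0.8256 bits

After split:
Feature=0: H = 0.8454 bits (weight = 11/27)
Feature=1: H = 0.8113 bits (weight = 16/27)
H(Y|Feature) = (11/27)×0.8454 + (16/27)×0.8113 = 0.8252 bits

Information Gain = 0.8256 - 0.8252 = 0.0005 bits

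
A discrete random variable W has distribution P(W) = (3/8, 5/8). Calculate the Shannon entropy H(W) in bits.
0.9544 bits

Shannon entropy is H(X) = -Σ p(x) log p(x).

For P = (3/8, 5/8):
H = -3/8 × log_2(3/8) -5/8 × log_2(5/8)
H = 0.9544 bits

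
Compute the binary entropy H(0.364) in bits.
0.9460 bits

The binary entropy function is:
H(p) = -p log(p) - (1-p) log(1-p)

H(0.364) = -0.364 × log_2(0.364) - 0.636 × log_2(0.636)
H(0.364) = 0.9460 bits

Note: Binary entropy is maximized at p=0.5 (H=1 bit) and minimized at p=0 or p=1 (H=0).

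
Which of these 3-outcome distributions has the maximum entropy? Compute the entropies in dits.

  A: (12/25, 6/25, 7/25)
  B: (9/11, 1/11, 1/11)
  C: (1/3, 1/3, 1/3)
C

For a discrete distribution over n outcomes, entropy is maximized by the uniform distribution.

Computing entropies:
H(A) = 0.4565 dits
H(B) = 0.2606 dits
H(C) = 0.4771 dits

The uniform distribution (where all probabilities equal 1/3) achieves the maximum entropy of log_10(3) = 0.4771 dits.

Distribution C has the highest entropy.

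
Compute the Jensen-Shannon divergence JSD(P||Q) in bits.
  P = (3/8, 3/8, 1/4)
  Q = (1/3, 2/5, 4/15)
0.0014 bits

Jensen-Shannon divergence is:
JSD(P||Q) = 0.5 × D_KL(P||M) + 0.5 × D_KL(Q||M)
where M = 0.5 × (P + Q) is the mixture distribution.

M = 0.5 × (3/8, 3/8, 1/4) + 0.5 × (1/3, 2/5, 4/15) = (0.354167, 0.3875, 0.258333)

D_KL(P||M) = 0.0014 bits
D_KL(Q||M) = 0.0014 bits

JSD(P||Q) = 0.5 × 0.0014 + 0.5 × 0.0014 = 0.0014 bits

Unlike KL divergence, JSD is symmetric and bounded: 0 ≤ JSD ≤ log(2).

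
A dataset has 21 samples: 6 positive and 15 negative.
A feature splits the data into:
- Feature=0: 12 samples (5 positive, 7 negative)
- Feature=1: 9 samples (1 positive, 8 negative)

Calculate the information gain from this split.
0.0875 bits

Information Gain = H(Y) - H(Y|Feature)

Before split:
P(positive) = 6/21 = 0.2857
H(Y) = 0.8631 bits

After split:
Feature=0: H = 0.9799 bits (weight = 12/21)
Feature=1: H = 0.5033 bits (weight = 9/21)
H(Y|Feature) = (12/21)×0.9799 + (9/21)×0.5033 = 0.7756 bits

Information Gain = 0.8631 - 0.7756 = 0.0875 bits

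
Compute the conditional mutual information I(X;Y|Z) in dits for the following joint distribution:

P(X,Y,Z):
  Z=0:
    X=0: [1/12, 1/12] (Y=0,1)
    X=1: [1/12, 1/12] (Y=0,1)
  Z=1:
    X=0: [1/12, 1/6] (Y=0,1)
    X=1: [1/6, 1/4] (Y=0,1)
0.0006 dits

Conditional mutual information: I(X;Y|Z) = H(X|Z) + H(Y|Z) - H(X,Y|Z)

H(Z) = 0.2764
H(X,Z) = 0.5683 → H(X|Z) = 0.2919
H(Y,Z) = 0.5683 → H(Y|Z) = 0.2919
H(X,Y,Z) = 0.8596 → H(X,Y|Z) = 0.5831

I(X;Y|Z) = 0.2919 + 0.2919 - 0.5831 = 0.0006 dits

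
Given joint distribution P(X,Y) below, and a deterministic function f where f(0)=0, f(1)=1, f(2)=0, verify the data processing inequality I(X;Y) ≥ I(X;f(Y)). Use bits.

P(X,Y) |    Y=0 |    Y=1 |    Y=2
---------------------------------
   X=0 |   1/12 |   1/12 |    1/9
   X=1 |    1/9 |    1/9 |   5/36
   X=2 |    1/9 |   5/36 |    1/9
I(X;Y) = 0.0066, I(X;f(Y)) = 0.0048, inequality holds: 0.0066 ≥ 0.0048

Data Processing Inequality: For any Markov chain X → Y → Z, we have I(X;Y) ≥ I(X;Z).

Here Z = f(Y) is a deterministic function of Y, forming X → Y → Z.

Original I(X;Y) = 0.0066 bits

After applying f:
P(X,Z) where Z=f(Y):
- P(X,Z=0) = P(X,Y=0) + P(X,Y=2)
- P(X,Z=1) = P(X,Y=1)

I(X;Z) = I(X;f(Y)) = 0.0048 bits

Verification: 0.0066 ≥ 0.0048 ✓

Information cannot be created by processing; the function f can only lose information about X.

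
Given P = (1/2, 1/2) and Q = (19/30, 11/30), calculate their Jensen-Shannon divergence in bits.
0.0131 bits

Jensen-Shannon divergence is:
JSD(P||Q) = 0.5 × D_KL(P||M) + 0.5 × D_KL(Q||M)
where M = 0.5 × (P + Q) is the mixture distribution.

M = 0.5 × (1/2, 1/2) + 0.5 × (19/30, 11/30) = (17/30, 13/30)

D_KL(P||M) = 0.0129 bits
D_KL(Q||M) = 0.0133 bits

JSD(P||Q) = 0.5 × 0.0129 + 0.5 × 0.0133 = 0.0131 bits

Unlike KL divergence, JSD is symmetric and bounded: 0 ≤ JSD ≤ log(2).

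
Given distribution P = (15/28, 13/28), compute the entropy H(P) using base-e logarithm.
0.6906 nats

Shannon entropy is H(X) = -Σ p(x) log p(x).

For P = (15/28, 13/28):
H = -15/28 × log_e(15/28) -13/28 × log_e(13/28)
H = 0.6906 nats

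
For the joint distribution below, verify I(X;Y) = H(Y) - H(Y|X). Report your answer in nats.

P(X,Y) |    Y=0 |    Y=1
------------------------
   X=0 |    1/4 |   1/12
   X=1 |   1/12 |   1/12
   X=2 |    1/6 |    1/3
I(X;Y) = 0.0719 nats

Mutual information has multiple equivalent forms:
- I(X;Y) = H(X) - H(X|Y)
- I(X;Y) = H(Y) - H(Y|X)
- I(X;Y) = H(X) + H(Y) - H(X,Y)

Computing all quantities:
H(X) = 1.0114, H(Y) = 0.6931, H(X,Y) = 1.6326
H(X|Y) = 0.9395, H(Y|X) = 0.6212

Verification:
H(X) - H(X|Y) = 1.0114 - 0.9395 = 0.0719
H(Y) - H(Y|X) = 0.6931 - 0.6212 = 0.0719
H(X) + H(Y) - H(X,Y) = 1.0114 + 0.6931 - 1.6326 = 0.0719

All forms give I(X;Y) = 0.0719 nats. ✓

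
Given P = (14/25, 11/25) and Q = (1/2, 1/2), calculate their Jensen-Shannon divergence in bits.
0.0026 bits

Jensen-Shannon divergence is:
JSD(P||Q) = 0.5 × D_KL(P||M) + 0.5 × D_KL(Q||M)
where M = 0.5 × (P + Q) is the mixture distribution.

M = 0.5 × (14/25, 11/25) + 0.5 × (1/2, 1/2) = (0.53, 0.47)

D_KL(P||M) = 0.0026 bits
D_KL(Q||M) = 0.0026 bits

JSD(P||Q) = 0.5 × 0.0026 + 0.5 × 0.0026 = 0.0026 bits

Unlike KL divergence, JSD is symmetric and bounded: 0 ≤ JSD ≤ log(2).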